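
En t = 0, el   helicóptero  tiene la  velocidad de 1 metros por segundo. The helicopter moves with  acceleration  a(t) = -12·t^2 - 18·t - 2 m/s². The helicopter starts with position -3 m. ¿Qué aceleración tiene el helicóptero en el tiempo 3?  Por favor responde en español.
Usando a(t) = -12·t^2 - 18·t - 2 y sustituyendo t = 3, encontramos a = -164.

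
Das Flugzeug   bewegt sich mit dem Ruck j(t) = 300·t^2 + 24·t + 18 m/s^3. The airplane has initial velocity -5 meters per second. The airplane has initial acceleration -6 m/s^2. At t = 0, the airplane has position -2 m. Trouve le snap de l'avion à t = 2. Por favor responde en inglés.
Starting from jerk j(t) = 300·t^2 + 24·t + 18, we take 1 derivative. The derivative of jerk gives snap: s(t) = 600·t + 24. From the given snap equation s(t) = 600·t + 24, we substitute t = 2 to get s = 1224.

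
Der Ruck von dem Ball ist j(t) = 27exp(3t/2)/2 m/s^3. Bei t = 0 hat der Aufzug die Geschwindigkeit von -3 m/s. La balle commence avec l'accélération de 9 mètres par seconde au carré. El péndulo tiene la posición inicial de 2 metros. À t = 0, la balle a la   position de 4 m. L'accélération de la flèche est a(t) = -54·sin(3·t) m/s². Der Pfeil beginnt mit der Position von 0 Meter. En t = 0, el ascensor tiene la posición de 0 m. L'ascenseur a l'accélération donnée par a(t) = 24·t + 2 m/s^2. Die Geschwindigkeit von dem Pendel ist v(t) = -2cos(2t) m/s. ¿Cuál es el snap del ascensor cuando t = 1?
Partiendo de la aceleración a(t) = 24·t + 2, tomamos 2 derivadas. Derivando la aceleración, obtenemos la sacudida: j(t) = 24. La derivada de la sacudida da el snap: s(t) = 0. Usando s(t) = 0 y sustituyendo t = 1, encontramos s = 0.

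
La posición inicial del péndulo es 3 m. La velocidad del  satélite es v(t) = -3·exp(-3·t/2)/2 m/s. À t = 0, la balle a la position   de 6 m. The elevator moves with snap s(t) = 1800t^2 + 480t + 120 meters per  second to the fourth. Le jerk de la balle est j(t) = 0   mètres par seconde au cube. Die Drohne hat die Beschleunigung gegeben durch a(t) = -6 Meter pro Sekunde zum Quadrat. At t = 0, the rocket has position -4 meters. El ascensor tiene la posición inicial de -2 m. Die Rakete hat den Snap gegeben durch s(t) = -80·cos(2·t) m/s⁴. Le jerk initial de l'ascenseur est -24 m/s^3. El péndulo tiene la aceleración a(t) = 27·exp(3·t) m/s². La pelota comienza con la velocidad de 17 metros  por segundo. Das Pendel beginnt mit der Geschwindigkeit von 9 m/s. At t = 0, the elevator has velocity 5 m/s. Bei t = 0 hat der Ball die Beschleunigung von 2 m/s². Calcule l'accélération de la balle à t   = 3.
En partant du jerk j(t) = 0, nous prenons 1 intégrale. La primitive du jerk est l'accélération. En utilisant a(0) = 2, nous obtenons a(t) = 2. En utilisant a(t) = 2 et en substituant t = 3, nous trouvons a = 2.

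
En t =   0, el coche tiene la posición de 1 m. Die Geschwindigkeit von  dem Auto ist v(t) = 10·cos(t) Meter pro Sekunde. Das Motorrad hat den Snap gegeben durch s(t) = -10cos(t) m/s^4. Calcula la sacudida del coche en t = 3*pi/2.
Debemos derivar nuestra ecuación de la velocidad v(t) = 10·cos(t) 2 veces. Tomando d/dt de v(t), encontramos a(t) = -10·sin(t). Derivando la aceleración, obtenemos la sacudida: j(t) = -10·cos(t). Usando j(t) = -10·cos(t) y sustituyendo t = 3*pi/2, encontramos j = 0.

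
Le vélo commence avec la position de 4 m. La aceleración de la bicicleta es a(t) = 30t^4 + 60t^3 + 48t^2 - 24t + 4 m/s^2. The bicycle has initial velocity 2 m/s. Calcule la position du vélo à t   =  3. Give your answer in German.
Um dies zu lösen, müssen wir 2 Integrale unserer Gleichung für die Beschleunigung a(t) = 30·t^4 + 60·t^3 + 48·t^2 - 24·t + 4 finden. Mit ∫a(t)dt und Anwendung von v(0) = 2, finden wir v(t) = 6·t^5 + 15·t^4 + 16·t^3 - 12·t^2 + 4·t + 2. Mit ∫v(t)dt und Anwendung von x(0) = 4, finden wir x(t) = t^6 + 3·t^5 + 4·t^4 - 4·t^3 + 2·t^2 + 2·t + 4. Aus der Gleichung für die Position x(t) = t^6 + 3·t^5 + 4·t^4 - 4·t^3 + 2·t^2 + 2·t + 4, setzen wir t = 3 ein und erhalten x = 1702.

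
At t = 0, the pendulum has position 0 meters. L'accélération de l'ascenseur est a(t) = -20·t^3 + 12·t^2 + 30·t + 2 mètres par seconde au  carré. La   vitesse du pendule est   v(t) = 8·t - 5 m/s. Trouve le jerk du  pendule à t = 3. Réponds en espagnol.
Para resolver esto, necesitamos tomar 2 derivadas de nuestra ecuación de la velocidad v(t) = 8·t - 5. Tomando d/dt de v(t), encontramos a(t) = 8. Tomando d/dt de a(t), encontramos j(t) = 0. Tenemos la sacudida j(t) = 0. Sustituyendo t = 3: j(3) = 0.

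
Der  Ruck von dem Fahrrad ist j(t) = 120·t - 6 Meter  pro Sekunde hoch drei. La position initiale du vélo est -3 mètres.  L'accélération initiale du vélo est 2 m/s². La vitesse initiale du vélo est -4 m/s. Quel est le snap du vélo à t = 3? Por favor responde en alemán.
Um dies zu lösen, müssen wir 1 Ableitung unserer Gleichung für den Ruck j(t) = 120·t - 6 nehmen. Mit d/dt von j(t) finden wir s(t) = 120. Aus der Gleichung für den Snap s(t) = 120, setzen wir t = 3 ein und erhalten s = 120.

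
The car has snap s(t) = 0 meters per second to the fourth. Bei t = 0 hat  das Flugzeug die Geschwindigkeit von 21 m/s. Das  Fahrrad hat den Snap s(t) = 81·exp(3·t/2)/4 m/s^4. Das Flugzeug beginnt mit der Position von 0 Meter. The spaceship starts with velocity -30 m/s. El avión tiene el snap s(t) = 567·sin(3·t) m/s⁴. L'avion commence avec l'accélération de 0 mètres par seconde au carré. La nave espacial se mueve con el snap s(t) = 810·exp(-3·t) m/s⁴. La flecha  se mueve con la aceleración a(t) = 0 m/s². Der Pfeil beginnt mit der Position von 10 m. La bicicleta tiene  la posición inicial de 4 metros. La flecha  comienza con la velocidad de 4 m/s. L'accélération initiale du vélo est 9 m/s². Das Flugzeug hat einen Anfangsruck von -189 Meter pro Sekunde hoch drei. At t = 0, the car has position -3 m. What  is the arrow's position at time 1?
We need to integrate our acceleration equation a(t) = 0 2 times. The antiderivative of acceleration, with v(0) = 4, gives velocity: v(t) = 4. The antiderivative of velocity is position. Using x(0) = 10, we get x(t) = 4·t + 10. From the given position equation x(t) = 4·t + 10, we substitute t = 1 to get x = 14.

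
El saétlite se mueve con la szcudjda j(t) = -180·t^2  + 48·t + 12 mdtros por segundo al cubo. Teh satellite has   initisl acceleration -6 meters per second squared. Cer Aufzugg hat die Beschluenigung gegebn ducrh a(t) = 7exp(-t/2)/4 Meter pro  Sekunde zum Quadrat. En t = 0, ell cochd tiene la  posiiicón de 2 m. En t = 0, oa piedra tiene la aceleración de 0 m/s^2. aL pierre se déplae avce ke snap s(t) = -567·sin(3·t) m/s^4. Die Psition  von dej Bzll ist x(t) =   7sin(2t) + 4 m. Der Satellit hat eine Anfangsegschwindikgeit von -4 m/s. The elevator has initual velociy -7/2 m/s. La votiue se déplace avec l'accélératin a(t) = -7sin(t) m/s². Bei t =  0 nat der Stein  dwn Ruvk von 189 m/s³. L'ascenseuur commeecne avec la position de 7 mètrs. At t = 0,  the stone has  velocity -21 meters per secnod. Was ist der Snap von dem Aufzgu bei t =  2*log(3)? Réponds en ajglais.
Starting from acceleration a(t) = 7·exp(-t/2)/4, we take 2 derivatives. The derivative of acceleration gives jerk: j(t) = -7·exp(-t/2)/8. The derivative of jerk gives snap: s(t) = 7·exp(-t/2)/16. Using s(t) = 7·exp(-t/2)/16 and substituting t = 2*log(3), we find s = 7/48.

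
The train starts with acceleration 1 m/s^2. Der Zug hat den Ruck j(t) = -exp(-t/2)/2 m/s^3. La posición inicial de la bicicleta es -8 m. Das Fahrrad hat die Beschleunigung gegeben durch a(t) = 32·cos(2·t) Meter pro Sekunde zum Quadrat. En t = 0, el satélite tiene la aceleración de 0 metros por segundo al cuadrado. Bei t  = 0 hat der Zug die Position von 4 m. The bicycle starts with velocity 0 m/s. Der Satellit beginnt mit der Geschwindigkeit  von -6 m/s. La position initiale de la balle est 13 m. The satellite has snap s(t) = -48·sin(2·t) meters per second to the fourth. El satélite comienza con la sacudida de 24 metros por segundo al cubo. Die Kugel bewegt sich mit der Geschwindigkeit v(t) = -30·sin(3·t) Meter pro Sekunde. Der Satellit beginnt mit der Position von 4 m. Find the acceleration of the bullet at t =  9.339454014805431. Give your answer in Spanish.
Para resolver esto, necesitamos tomar 1 derivada de nuestra ecuación de la velocidad v(t) = -30·sin(3·t). La derivada de la velocidad da la aceleración: a(t) = -90·cos(3·t). Usando a(t) = -90·cos(3·t) y sustituyendo t = 9.339454014805431, encontramos a = 87.0675927405395.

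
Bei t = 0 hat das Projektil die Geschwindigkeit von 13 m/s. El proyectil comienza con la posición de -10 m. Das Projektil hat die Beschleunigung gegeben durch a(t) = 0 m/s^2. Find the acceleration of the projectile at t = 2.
From the given acceleration equation a(t) = 0, we substitute t = 2 to get a = 0.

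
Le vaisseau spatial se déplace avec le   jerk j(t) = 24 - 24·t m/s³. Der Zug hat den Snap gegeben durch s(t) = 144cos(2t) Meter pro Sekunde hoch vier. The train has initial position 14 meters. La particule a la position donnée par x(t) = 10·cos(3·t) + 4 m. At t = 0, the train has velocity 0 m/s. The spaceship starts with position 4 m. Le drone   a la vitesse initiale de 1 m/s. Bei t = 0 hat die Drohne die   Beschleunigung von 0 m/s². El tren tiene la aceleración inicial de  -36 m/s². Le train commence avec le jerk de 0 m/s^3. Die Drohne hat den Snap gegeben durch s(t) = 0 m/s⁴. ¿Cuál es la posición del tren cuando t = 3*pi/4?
Partiendo del snap s(t) = 144·cos(2·t), tomamos 4 antiderivadas. La antiderivada del snap es la sacudida. Usando j(0) = 0, obtenemos j(t) = 72·sin(2·t). La antiderivada de la sacudida es la aceleración. Usando a(0) = -36, obtenemos a(t) = -36·cos(2·t). La integral de la aceleración, con v(0) = 0, da la velocidad: v(t) = -18·sin(2·t). La antiderivada de la velocidad es la posición. Usando x(0) = 14, obtenemos x(t) = 9·cos(2·t) + 5. De la ecuación de la posición x(t) = 9·cos(2·t) + 5, sustituimos t = 3*pi/4 para obtener x = 5.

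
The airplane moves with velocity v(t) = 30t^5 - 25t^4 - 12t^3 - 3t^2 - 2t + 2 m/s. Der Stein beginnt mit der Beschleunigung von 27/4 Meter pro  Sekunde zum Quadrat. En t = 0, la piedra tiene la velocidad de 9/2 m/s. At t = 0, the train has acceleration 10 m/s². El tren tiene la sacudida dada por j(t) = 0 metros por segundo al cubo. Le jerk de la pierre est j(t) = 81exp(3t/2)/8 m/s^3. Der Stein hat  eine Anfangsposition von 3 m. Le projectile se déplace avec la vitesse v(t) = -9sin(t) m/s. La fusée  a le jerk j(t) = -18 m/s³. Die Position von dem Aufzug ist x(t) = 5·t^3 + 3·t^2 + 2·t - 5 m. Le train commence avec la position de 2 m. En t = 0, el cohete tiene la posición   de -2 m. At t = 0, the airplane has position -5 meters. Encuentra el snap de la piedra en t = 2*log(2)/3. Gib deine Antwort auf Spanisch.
Debemos derivar nuestra ecuación de la sacudida j(t) = 81·exp(3·t/2)/8 1 vez. Tomando d/dt de j(t), encontramos s(t) = 243·exp(3·t/2)/16. Tenemos el snap s(t) = 243·exp(3·t/2)/16. Sustituyendo t = 2*log(2)/3: s(2*log(2)/3) = 243/8.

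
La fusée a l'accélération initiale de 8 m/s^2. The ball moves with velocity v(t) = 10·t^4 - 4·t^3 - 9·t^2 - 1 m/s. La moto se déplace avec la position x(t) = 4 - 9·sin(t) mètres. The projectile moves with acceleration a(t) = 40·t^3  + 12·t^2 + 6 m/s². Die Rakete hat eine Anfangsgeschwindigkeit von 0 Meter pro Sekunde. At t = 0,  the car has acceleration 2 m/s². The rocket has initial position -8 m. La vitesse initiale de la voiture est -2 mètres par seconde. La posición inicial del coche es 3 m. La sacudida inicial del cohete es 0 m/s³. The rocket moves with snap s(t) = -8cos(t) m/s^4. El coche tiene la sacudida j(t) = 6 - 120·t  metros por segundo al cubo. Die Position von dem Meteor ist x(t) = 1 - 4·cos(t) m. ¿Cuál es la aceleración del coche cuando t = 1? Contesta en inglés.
We must find the integral of our jerk equation j(t) = 6 - 120·t 1 time. Finding the integral of j(t) and using a(0) = 2: a(t) = -60·t^2 + 6·t + 2. From the given acceleration equation a(t) = -60·t^2 + 6·t + 2, we substitute t = 1 to get a = -52.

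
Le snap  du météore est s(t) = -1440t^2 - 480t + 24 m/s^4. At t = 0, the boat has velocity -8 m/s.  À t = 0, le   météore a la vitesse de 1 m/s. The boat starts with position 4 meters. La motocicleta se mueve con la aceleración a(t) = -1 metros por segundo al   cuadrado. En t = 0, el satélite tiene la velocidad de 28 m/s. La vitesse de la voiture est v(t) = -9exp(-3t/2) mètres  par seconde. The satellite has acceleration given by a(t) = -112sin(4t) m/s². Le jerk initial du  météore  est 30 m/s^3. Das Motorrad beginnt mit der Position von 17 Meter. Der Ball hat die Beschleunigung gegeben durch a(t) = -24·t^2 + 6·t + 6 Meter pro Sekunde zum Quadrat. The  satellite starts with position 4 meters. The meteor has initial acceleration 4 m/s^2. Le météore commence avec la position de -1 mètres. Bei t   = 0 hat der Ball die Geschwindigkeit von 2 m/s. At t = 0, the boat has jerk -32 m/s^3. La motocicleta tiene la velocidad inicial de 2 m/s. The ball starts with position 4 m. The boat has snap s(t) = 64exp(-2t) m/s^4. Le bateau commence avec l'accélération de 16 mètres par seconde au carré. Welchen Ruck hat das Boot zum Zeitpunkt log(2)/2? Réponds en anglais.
To solve this, we need to take 1 antiderivative of our snap equation s(t) = 64·exp(-2·t). Taking ∫s(t)dt and applying j(0) = -32, we find j(t) = -32·exp(-2·t). Using j(t) = -32·exp(-2·t) and substituting t = log(2)/2, we find j = -16.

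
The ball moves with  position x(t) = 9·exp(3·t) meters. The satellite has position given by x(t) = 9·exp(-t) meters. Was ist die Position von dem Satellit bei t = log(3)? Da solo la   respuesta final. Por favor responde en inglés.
x(log(3)) = 3.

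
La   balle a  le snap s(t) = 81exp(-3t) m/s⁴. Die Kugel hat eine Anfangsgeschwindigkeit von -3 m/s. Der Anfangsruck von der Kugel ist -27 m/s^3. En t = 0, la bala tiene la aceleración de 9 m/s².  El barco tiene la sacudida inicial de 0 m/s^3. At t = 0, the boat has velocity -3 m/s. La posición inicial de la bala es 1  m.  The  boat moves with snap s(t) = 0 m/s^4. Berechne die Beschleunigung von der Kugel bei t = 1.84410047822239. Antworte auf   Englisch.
To find the answer, we compute 2 antiderivatives of s(t) = 81·exp(-3·t). Integrating snap and using the initial condition j(0) = -27, we get j(t) = -27·exp(-3·t). Taking ∫j(t)dt and applying a(0) = 9, we find a(t) = 9·exp(-3·t). Using a(t) = 9·exp(-3·t) and substituting t = 1.84410047822239, we find a = 0.0356118490745186.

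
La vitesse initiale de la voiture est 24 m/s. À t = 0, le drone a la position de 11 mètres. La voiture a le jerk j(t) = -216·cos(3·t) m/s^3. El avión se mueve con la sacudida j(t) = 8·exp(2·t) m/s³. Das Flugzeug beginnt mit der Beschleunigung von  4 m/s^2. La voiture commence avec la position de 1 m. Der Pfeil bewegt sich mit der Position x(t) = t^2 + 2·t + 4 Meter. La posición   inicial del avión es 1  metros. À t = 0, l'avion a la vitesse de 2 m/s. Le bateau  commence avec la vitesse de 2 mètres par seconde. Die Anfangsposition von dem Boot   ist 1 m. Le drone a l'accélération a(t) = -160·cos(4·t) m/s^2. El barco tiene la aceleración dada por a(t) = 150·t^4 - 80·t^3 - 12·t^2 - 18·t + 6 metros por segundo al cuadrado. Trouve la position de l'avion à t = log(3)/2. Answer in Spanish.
Partiendo de la sacudida j(t) = 8·exp(2·t), tomamos 3 integrales. Tomando ∫j(t)dt y aplicando a(0) = 4, encontramos a(t) = 4·exp(2·t). Tomando ∫a(t)dt y aplicando v(0) = 2, encontramos v(t) = 2·exp(2·t). Tomando ∫v(t)dt y aplicando x(0) = 1, encontramos x(t) = exp(2·t). Tenemos la posición x(t) = exp(2·t). Sustituyendo t = log(3)/2: x(log(3)/2) = 3.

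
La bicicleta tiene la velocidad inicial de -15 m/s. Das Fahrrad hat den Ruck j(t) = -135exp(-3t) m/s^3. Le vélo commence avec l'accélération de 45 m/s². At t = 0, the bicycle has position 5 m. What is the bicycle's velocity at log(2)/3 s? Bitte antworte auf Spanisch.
Necesitamos integrar nuestra ecuación de la sacudida j(t) = -135·exp(-3·t) 2 veces. Tomando ∫j(t)dt y aplicando a(0) = 45, encontramos a(t) = 45·exp(-3·t). Tomando ∫a(t)dt y aplicando v(0) = -15, encontramos v(t) = -15·exp(-3·t). Usando v(t) = -15·exp(-3·t) y sustituyendo t = log(2)/3, encontramos v = -15/2.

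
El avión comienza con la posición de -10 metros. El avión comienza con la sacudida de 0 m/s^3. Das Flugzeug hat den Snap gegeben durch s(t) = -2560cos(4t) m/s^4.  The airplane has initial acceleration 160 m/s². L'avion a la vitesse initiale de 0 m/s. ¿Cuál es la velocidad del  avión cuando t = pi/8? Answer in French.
Nous devons trouver l'intégrale de notre équation du snap s(t) = -2560·cos(4·t) 3 fois. En intégrant le snap et en utilisant la condition initiale j(0) = 0, nous obtenons j(t) = -640·sin(4·t). En prenant ∫j(t)dt et en appliquant a(0) = 160, nous trouvons a(t) = 160·cos(4·t). En prenant ∫a(t)dt et en appliquant v(0) = 0, nous trouvons v(t) = 40·sin(4·t). Nous avons la vitesse v(t) = 40·sin(4·t). En substituant t = pi/8: v(pi/8) = 40.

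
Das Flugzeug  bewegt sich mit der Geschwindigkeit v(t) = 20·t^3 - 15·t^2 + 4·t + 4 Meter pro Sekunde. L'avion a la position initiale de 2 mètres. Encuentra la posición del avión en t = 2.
Debemos encontrar la antiderivada de nuestra ecuación de la velocidad v(t) = 20·t^3 - 15·t^2 + 4·t + 4 1 vez. Tomando ∫v(t)dt y aplicando x(0) = 2, encontramos x(t) = 5·t^4 - 5·t^3 + 2·t^2 + 4·t + 2. Tenemos la posición x(t) = 5·t^4 - 5·t^3 + 2·t^2 + 4·t + 2. Sustituyendo t = 2: x(2) = 58.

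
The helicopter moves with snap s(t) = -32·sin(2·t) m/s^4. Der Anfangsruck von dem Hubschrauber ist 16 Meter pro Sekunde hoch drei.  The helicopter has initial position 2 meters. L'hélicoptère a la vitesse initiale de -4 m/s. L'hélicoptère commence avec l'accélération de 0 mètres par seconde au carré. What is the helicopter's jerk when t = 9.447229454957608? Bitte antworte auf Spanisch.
Para resolver esto, necesitamos tomar 1 integral de nuestra ecuación del snap s(t) = -32·sin(2·t). Tomando ∫s(t)dt y aplicando j(0) = 16, encontramos j(t) = 16·cos(2·t). Usando j(t) = 16·cos(2·t) y sustituyendo t = 9.447229454957608, encontramos j = 15.9838724831491.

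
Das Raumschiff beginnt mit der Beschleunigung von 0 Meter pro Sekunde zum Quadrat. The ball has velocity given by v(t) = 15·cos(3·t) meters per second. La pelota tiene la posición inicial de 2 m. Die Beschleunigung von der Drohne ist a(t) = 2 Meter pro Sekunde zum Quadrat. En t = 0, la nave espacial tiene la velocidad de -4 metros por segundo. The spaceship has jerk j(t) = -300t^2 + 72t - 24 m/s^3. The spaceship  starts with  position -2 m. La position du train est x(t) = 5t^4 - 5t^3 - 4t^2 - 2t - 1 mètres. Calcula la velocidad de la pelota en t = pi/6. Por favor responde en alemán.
Mit v(t) = 15·cos(3·t) und Einsetzen von t = pi/6, finden wir v = 0.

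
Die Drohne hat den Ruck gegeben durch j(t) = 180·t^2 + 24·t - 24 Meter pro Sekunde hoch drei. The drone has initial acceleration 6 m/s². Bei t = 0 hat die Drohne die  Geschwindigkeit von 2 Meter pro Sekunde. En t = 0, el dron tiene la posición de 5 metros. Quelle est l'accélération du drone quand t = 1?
En partant du jerk j(t) = 180·t^2 + 24·t - 24, nous prenons 1 primitive. En prenant ∫j(t)dt et en appliquant a(0) = 6, nous trouvons a(t) = 60·t^3 + 12·t^2 - 24·t + 6. Nous avons l'accélération a(t) = 60·t^3 + 12·t^2 - 24·t + 6. En substituant t = 1: a(1) = 54.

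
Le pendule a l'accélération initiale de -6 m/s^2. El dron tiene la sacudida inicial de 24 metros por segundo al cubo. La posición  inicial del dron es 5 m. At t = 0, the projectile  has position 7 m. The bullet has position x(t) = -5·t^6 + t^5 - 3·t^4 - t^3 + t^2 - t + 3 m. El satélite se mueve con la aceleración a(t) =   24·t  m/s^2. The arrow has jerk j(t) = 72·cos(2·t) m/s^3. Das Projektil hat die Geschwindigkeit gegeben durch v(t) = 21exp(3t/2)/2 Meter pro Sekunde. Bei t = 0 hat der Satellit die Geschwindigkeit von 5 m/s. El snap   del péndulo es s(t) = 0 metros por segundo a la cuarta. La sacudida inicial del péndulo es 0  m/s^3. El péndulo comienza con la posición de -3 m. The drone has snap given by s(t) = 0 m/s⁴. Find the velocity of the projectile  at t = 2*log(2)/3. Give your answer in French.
Nous avons la vitesse v(t) = 21·exp(3·t/2)/2. En substituant t = 2*log(2)/3: v(2*log(2)/3) = 21.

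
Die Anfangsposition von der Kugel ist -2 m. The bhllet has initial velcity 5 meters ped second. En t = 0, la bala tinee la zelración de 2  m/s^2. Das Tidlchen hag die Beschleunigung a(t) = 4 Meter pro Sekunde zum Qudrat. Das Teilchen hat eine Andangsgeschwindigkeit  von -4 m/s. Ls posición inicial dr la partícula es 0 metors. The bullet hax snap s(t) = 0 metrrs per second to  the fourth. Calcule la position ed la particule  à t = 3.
Pour résoudre ceci, nous devons prendre 2 primitives de notre équation de l'accélération a(t) = 4. En intégrant l'accélération et en utilisant la condition initiale v(0) = -4, nous obtenons v(t) = 4·t - 4. En intégrant la vitesse et en utilisant la condition initiale x(0) = 0, nous obtenons x(t) = 2·t^2 - 4·t. En utilisant x(t) = 2·t^2 - 4·t et en substituant t = 3, nous trouvons x = 6.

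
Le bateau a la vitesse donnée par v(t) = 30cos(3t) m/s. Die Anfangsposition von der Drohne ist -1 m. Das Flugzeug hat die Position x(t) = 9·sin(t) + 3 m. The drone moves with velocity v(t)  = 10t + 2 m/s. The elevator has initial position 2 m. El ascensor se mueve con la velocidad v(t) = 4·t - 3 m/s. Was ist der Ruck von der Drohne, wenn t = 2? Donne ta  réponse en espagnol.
Partiendo de la velocidad v(t) = 10·t + 2, tomamos 2 derivadas. Derivando la velocidad, obtenemos la aceleración: a(t) = 10. La derivada de la aceleración da la sacudida: j(t) = 0. Usando j(t) = 0 y sustituyendo t = 2, encontramos j = 0.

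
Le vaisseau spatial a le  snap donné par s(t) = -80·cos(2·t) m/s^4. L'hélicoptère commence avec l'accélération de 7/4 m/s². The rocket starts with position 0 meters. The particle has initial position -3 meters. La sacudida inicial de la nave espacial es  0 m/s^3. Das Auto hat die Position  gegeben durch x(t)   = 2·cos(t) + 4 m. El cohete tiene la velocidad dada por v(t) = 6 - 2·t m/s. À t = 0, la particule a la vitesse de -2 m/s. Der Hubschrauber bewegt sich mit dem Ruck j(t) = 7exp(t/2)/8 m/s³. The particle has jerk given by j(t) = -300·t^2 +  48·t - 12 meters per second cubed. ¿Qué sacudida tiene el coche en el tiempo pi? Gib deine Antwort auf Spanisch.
Partiendo de la posición x(t) = 2·cos(t) + 4, tomamos 3 derivadas. Derivando la posición, obtenemos la velocidad: v(t) = -2·sin(t). Derivando la velocidad, obtenemos la aceleración: a(t) = -2·cos(t). Derivando la aceleración, obtenemos la sacudida: j(t) = 2·sin(t). De la ecuación de la sacudida j(t) = 2·sin(t), sustituimos t = pi para obtener j = 0.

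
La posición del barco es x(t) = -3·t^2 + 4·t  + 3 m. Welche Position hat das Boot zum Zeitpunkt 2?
Wir haben die Position x(t) = -3·t^2 + 4·t + 3. Durch Einsetzen von t = 2: x(2) = -1.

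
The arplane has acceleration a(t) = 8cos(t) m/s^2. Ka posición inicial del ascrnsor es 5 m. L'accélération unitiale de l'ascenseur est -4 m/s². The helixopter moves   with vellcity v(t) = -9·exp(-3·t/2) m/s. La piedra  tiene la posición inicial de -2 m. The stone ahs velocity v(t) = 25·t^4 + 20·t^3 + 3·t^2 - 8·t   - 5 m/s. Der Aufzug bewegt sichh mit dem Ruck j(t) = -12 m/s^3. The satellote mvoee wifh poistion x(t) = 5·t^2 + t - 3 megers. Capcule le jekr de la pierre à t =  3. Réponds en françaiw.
Nous devons dériver notre équation de la vitesse v(t) = 25·t^4 + 20·t^3 + 3·t^2 - 8·t - 5 2 fois. En prenant d/dt de v(t), nous trouvons a(t) = 100·t^3 + 60·t^2 + 6·t - 8. En prenant d/dt de a(t), nous trouvons j(t) = 300·t^2 + 120·t + 6. En utilisant j(t) = 300·t^2 + 120·t + 6 et en substituant t = 3, nous trouvons j = 3066.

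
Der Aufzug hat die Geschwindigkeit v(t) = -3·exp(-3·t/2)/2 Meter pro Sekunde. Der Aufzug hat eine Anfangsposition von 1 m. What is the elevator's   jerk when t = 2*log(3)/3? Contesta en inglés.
Starting from velocity v(t) = -3·exp(-3·t/2)/2, we take 2 derivatives. Differentiating velocity, we get acceleration: a(t) = 9·exp(-3·t/2)/4. Differentiating acceleration, we get jerk: j(t) = -27·exp(-3·t/2)/8. From the given jerk equation j(t) = -27·exp(-3·t/2)/8, we substitute t = 2*log(3)/3 to get j = -9/8.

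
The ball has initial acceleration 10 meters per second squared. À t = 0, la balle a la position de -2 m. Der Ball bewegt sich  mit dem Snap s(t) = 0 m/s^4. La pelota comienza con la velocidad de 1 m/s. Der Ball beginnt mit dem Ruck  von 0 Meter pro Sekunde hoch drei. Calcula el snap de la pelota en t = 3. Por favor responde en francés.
En utilisant s(t) = 0 et en substituant t = 3, nous trouvons s = 0.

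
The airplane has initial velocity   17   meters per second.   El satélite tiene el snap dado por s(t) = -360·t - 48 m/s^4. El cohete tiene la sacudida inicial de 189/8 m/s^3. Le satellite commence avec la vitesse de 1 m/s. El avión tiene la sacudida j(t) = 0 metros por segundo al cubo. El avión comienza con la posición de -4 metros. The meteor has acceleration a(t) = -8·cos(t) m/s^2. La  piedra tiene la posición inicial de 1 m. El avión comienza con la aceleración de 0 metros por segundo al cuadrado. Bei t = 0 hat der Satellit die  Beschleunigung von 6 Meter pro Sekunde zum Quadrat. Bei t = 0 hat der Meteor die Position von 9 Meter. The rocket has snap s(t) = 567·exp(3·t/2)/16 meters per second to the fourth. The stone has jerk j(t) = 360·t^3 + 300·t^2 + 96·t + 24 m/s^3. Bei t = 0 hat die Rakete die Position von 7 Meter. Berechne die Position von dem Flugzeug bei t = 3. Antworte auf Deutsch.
Um dies zu lösen, müssen wir 3 Stammfunktionen unserer Gleichung für den Ruck j(t) = 0 finden. Mit ∫j(t)dt und Anwendung von a(0) = 0, finden wir a(t) = 0. Durch Integration von der Beschleunigung und Verwendung der Anfangsbedingung v(0) = 17, erhalten wir v(t) = 17. Das Integral von der Geschwindigkeit ist die Position. Mit x(0) = -4 erhalten wir x(t) = 17·t - 4. Wir haben die Position x(t) = 17·t - 4. Durch Einsetzen von t = 3: x(3) = 47.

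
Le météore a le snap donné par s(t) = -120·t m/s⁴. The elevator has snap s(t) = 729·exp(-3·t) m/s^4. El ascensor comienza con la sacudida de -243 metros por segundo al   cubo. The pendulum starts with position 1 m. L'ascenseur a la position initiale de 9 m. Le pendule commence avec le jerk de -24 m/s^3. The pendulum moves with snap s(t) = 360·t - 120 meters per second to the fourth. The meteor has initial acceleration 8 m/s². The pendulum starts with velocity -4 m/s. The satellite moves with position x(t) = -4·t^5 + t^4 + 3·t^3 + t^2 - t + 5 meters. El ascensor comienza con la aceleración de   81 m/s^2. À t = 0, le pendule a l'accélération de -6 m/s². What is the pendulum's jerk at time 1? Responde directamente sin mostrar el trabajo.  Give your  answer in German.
j(1) = 36.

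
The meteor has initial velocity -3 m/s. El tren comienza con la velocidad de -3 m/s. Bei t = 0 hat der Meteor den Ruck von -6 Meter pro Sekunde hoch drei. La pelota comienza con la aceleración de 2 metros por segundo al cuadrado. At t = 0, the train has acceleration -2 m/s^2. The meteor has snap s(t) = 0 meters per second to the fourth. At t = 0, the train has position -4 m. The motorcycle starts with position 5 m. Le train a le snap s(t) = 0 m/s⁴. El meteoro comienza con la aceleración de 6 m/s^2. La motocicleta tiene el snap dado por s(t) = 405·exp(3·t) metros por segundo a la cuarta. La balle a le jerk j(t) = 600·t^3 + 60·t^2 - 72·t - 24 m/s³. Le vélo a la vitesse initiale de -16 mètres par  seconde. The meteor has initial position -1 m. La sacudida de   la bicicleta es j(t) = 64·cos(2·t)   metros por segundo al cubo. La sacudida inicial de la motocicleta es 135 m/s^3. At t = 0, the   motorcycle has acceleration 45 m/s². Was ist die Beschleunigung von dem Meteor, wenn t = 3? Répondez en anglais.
To solve this, we need to take 2 antiderivatives of our snap equation s(t) = 0. The antiderivative of snap, with j(0) = -6, gives jerk: j(t) = -6. The integral of jerk is acceleration. Using a(0) = 6, we get a(t) = 6 - 6·t. Using a(t) = 6 - 6·t and substituting t = 3, we find a = -12.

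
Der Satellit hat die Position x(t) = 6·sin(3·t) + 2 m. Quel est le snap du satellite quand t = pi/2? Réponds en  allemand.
Ausgehend von der Position x(t) = 6·sin(3·t) + 2, nehmen wir 4 Ableitungen. Durch Ableiten von der Position erhalten wir die Geschwindigkeit: v(t) = 18·cos(3·t). Die Ableitung von der Geschwindigkeit ergibt die Beschleunigung: a(t) = -54·sin(3·t). Die Ableitung von der Beschleunigung ergibt den Ruck: j(t) = -162·cos(3·t). Durch Ableiten von dem Ruck erhalten wir den Snap: s(t) = 486·sin(3·t). Mit s(t) = 486·sin(3·t) und Einsetzen von t = pi/2, finden wir s = -486.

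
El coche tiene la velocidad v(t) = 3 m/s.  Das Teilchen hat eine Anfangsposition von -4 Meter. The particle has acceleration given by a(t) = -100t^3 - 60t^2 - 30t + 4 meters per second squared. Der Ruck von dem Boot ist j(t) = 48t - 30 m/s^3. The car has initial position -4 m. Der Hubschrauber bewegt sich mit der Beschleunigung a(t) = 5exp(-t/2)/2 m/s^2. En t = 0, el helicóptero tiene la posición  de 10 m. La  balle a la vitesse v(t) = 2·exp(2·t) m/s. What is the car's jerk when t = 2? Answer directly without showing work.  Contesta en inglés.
The jerk at t = 2 is j = 0.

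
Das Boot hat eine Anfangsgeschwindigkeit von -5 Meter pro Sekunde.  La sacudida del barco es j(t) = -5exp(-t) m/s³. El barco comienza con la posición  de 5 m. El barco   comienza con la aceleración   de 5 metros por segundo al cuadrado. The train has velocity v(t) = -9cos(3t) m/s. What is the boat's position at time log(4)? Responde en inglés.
We must find the integral of our jerk equation j(t) = -5·exp(-t) 3 times. The integral of jerk, with a(0) = 5, gives acceleration: a(t) = 5·exp(-t). Integrating acceleration and using the initial condition v(0) = -5, we get v(t) = -5·exp(-t). Finding the antiderivative of v(t) and using x(0) = 5: x(t) = 5·exp(-t). Using x(t) = 5·exp(-t) and substituting t = log(4), we find x = 5/4.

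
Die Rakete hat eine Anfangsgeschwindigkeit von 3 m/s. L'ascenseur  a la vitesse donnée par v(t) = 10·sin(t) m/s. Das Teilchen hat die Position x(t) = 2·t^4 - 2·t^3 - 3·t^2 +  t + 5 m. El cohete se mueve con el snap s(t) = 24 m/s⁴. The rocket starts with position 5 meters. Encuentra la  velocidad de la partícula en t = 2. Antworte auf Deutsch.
Ausgehend von der Position x(t) = 2·t^4 - 2·t^3 - 3·t^2 + t + 5, nehmen wir 1 Ableitung. Die Ableitung von der Position ergibt die Geschwindigkeit: v(t) = 8·t^3 - 6·t^2 - 6·t + 1. Mit v(t) = 8·t^3 - 6·t^2 - 6·t + 1 und Einsetzen von t = 2, finden wir v = 29.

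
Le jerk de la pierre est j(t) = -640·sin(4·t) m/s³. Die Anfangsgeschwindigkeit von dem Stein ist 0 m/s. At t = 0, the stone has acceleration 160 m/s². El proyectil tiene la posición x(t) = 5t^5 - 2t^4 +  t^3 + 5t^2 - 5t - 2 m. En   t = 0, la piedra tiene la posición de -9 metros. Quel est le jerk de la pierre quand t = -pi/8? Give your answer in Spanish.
De la ecuación de la sacudida j(t) = -640·sin(4·t), sustituimos t = -pi/8 para obtener j = 640.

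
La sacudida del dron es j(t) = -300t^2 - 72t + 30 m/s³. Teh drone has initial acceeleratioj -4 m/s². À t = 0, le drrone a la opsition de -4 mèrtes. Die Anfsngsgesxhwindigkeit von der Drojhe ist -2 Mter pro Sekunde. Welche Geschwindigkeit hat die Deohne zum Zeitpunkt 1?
Um dies zu lösen, müssen wir 2 Integrale unserer Gleichung für den Ruck j(t) = -300·t^2 - 72·t + 30 finden. Durch Integration von dem Ruck und Verwendung der Anfangsbedingung a(0) = -4, erhalten wir a(t) = -100·t^3 - 36·t^2 + 30·t - 4. Durch Integration von der Beschleunigung und Verwendung der Anfangsbedingung v(0) = -2, erhalten wir v(t) = -25·t^4 - 12·t^3 + 15·t^2 - 4·t - 2. Aus der Gleichung für die Geschwindigkeit v(t) = -25·t^4 - 12·t^3 + 15·t^2 - 4·t - 2, setzen wir t = 1 ein und erhalten v = -28.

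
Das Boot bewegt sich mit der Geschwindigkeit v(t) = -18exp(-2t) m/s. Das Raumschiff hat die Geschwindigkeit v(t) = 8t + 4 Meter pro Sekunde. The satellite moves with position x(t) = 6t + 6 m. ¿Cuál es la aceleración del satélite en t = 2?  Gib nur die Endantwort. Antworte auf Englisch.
At t = 2, a = 0.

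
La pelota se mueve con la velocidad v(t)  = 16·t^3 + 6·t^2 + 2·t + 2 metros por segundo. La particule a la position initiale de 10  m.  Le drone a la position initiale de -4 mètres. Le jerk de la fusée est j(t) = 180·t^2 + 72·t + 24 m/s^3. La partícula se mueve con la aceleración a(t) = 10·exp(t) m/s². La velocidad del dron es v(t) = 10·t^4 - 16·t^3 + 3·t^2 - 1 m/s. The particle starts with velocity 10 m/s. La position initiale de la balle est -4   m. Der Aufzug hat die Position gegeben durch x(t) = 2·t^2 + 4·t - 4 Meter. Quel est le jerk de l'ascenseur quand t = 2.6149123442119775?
Nous devons dériver notre équation de la position x(t) = 2·t^2 + 4·t - 4 3 fois. En prenant d/dt de x(t), nous trouvons v(t) = 4·t + 4. En dérivant la vitesse, nous obtenons l'accélération: a(t) = 4. La dérivée de l'accélération donne le jerk: j(t) = 0. De l'équation du jerk j(t) = 0, nous substituons t = 2.6149123442119775 pour obtenir j = 0.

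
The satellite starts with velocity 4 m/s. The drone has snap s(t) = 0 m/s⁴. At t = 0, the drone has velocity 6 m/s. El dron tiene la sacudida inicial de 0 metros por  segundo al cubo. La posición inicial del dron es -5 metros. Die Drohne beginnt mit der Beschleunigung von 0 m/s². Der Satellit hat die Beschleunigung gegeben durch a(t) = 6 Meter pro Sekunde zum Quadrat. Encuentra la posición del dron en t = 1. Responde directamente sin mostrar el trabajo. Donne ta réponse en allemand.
x(1) = 1.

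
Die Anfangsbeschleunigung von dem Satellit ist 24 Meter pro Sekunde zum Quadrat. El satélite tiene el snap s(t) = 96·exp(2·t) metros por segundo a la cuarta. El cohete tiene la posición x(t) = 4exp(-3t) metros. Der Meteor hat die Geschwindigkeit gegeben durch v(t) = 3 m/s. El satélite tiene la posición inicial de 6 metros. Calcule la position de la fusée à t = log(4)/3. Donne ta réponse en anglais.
We have position x(t) = 4·exp(-3·t). Substituting t = log(4)/3: x(log(4)/3) = 1.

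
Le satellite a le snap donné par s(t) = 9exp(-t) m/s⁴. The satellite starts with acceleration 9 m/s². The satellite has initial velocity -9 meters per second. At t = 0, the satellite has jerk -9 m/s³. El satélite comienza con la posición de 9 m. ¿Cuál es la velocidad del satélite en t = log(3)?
Partiendo del snap s(t) = 9·exp(-t), tomamos 3 integrales. Tomando ∫s(t)dt y aplicando j(0) = -9, encontramos j(t) = -9·exp(-t). Tomando ∫j(t)dt y aplicando a(0) = 9, encontramos a(t) = 9·exp(-t). Integrando la aceleración y usando la condición inicial v(0) = -9, obtenemos v(t) = -9·exp(-t). Tenemos la velocidad v(t) = -9·exp(-t). Sustituyendo t = log(3): v(log(3)) = -3.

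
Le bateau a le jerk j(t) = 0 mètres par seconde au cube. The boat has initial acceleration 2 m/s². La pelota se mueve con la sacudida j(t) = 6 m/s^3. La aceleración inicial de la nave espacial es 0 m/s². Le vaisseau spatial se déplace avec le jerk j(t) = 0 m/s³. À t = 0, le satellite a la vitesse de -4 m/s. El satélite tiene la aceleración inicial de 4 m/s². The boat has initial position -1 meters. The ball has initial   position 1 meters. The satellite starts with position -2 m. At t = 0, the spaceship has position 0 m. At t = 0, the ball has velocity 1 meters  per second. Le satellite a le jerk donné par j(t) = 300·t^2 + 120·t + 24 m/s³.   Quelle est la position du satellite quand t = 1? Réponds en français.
Nous devons intégrer notre équation du jerk j(t) = 300·t^2 + 120·t + 24 3 fois. En intégrant le jerk et en utilisant la condition initiale a(0) = 4, nous obtenons a(t) = 100·t^3 + 60·t^2 + 24·t + 4. En intégrant l'accélération et en utilisant la condition initiale v(0) = -4, nous obtenons v(t) = 25·t^4 + 20·t^3 + 12·t^2 + 4·t - 4. La primitive de la vitesse, avec x(0) = -2, donne la position: x(t) = 5·t^5 + 5·t^4 + 4·t^3 + 2·t^2 - 4·t - 2. Nous avons la position x(t) = 5·t^5 + 5·t^4 + 4·t^3 + 2·t^2 - 4·t - 2. En substituant t = 1: x(1) = 10.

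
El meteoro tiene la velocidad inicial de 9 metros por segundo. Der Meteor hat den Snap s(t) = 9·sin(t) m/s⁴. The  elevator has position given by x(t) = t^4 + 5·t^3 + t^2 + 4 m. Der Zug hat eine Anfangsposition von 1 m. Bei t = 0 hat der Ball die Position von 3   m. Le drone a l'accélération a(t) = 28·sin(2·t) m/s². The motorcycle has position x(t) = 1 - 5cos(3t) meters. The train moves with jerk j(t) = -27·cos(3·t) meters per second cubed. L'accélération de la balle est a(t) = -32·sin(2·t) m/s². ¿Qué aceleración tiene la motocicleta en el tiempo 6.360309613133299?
Para resolver esto, necesitamos tomar 2 derivadas de nuestra ecuación de la posición x(t) = 1 - 5·cos(3·t). Derivando la posición, obtenemos la velocidad: v(t) = 15·sin(3·t). Tomando d/dt de v(t), encontramos a(t) = 45·cos(3·t). Tenemos la aceleración a(t) = 45·cos(3·t). Sustituyendo t = 6.360309613133299: a(6.360309613133299) = 43.8008617375322.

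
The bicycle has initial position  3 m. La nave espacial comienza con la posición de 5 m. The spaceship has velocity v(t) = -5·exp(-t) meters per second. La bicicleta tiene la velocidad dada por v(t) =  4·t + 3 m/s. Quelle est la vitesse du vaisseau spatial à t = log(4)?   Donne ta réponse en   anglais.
From the given velocity equation v(t) = -5·exp(-t), we substitute t = log(4) to get v = -5/4.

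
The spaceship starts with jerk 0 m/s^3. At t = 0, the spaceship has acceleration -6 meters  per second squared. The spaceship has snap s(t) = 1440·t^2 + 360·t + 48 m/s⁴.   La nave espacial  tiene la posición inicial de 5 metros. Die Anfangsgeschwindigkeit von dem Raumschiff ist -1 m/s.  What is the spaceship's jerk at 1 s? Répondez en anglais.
Starting from snap s(t) = 1440·t^2 + 360·t + 48, we take 1 integral. Integrating snap and using the initial condition j(0) = 0, we get j(t) = 12·t·(40·t^2 + 15·t + 4). We have jerk j(t) = 12·t·(40·t^2 + 15·t + 4). Substituting t = 1: j(1) = 708.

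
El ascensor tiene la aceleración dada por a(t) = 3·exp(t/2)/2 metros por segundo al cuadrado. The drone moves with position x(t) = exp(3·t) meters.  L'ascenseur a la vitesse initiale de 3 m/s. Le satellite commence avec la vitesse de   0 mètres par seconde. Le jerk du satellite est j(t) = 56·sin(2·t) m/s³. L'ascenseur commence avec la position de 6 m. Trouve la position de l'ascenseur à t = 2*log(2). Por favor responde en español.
Debemos encontrar la antiderivada de nuestra ecuación de la aceleración a(t) = 3·exp(t/2)/2 2 veces. Tomando ∫a(t)dt y aplicando v(0) = 3, encontramos v(t) = 3·exp(t/2). Tomando ∫v(t)dt y aplicando x(0) = 6, encontramos x(t) = 6·exp(t/2). De la ecuación de la posición x(t) = 6·exp(t/2), sustituimos t = 2*log(2) para obtener x = 12.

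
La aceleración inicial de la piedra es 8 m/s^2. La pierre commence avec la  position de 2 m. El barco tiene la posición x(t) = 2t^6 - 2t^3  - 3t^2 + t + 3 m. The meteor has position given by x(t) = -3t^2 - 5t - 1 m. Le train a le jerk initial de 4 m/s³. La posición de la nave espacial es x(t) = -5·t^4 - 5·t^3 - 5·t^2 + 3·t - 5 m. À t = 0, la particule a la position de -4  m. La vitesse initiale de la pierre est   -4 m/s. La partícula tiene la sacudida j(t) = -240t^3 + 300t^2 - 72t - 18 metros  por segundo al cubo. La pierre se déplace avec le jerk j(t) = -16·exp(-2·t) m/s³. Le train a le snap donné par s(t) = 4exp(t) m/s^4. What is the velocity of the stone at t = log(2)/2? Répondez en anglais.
Starting from jerk j(t) = -16·exp(-2·t), we take 2 integrals. The antiderivative of jerk is acceleration. Using a(0) = 8, we get a(t) = 8·exp(-2·t). Integrating acceleration and using the initial condition v(0) = -4, we get v(t) = -4·exp(-2·t). Using v(t) = -4·exp(-2·t) and substituting t = log(2)/2, we find v = -2.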